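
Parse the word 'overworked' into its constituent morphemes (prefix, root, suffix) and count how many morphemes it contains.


Step 1: Identify prefix: 'over' (meaning: excessively)
Step 2: Identify root: 'work'
Step 3: Identify suffix(es): 'ed'
Decomposition: over- (prefix: excessively) + work (root) + -ed (suffix: past)
Total morphemes: 3

3 morphemes (over- (prefix: excessively) + work (root) + -ed (suffix: past))


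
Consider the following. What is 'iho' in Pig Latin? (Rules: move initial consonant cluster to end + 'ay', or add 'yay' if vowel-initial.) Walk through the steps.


'iho' starts with a vowel, so add 'yay': 'ihoyay'.

ihoyay


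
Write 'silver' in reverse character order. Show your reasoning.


Reverse 'silver' character by character: 'revlis'.

revlis


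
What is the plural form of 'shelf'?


Apply rule: Change -f to -ves. 'shelf' becomes 'shelves'.

shelves


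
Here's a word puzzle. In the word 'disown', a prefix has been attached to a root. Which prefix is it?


The word 'disown' = 'dis' (prefix) + 'own' (root). The prefix is 'dis'.

dis


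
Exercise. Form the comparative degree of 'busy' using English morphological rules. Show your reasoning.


Apply comparative formation (consonant + y: change y to i, add -er): 'busy' -> 'busier'.

busier


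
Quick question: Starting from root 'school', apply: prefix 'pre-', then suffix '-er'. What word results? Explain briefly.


Step 1: Add prefix 'pre-' to 'school' = 'preschool'
Step 2: Add suffix '-er' to 'preschool' = 'preschooler'

preschooler


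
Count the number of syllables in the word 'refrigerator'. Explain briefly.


Break 'refrigerator' into syllables: re-frig-er-a-tor -> re | frig | er | a | tor = 5 syllables

5 syllables


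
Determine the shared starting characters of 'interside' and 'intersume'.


Compare from the start: 6 characters match: 'inters'. Mismatch at position 7: 'i' vs 'u'.

inters


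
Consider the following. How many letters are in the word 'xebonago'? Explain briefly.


Spell out 'xebonago' and number each letter: x(1), e(2), b(3), o(4), n(5), a(6), g(7), o(8). Total: 8 letters.

8


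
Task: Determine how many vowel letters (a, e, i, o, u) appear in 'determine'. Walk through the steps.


Vowels in 'determine': e, e, i, e = 4 vowels.

4


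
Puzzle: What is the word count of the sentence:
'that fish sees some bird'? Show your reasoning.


Split into words: that | fish | sees | some | bird = 5 words.

5


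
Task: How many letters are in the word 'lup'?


Spell out 'lup' and number each letter: l(1), u(2), p(3). Total: 3 letters.

3


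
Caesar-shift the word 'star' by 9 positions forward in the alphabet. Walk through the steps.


Shift each letter by 9: s -> b, t -> c, a -> j, r -> a. Result: 'bcja'.

bcja


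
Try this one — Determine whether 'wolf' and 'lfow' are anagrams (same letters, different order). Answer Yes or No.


Sorted letters of 'wolf': 'flow'
Sorted letters of 'lfow': 'flow'
They match.

Yes


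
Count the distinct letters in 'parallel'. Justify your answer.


Unique letters in 'parallel': {a, e, l, p, r} = 5 distinct letters.

5


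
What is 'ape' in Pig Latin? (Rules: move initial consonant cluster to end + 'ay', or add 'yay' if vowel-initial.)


'ape' starts with a vowel, so add 'yay': 'apeyay'.

apeyay


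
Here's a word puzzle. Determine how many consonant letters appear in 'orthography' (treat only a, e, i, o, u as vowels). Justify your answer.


Consonants in 'orthography': r, t, h, g, r, p, h, y = 8 consonants.

8


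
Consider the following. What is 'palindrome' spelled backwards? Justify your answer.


Reverse 'palindrome' character by character: 'emordnilap'.

emordnilap


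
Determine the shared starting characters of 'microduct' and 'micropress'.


Compare from the start: 5 characters match: 'micro'. Mismatch at position 6: 'd' vs 'p'.

micro


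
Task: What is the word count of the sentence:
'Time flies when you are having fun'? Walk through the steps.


Split into words: Time | flies | when | you | are | having | fun = 7 words.

7


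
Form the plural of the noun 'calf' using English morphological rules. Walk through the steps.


Apply rule: Change -f to -ves. 'calf' becomes 'calves'.

calves


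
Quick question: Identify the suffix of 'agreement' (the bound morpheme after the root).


The word 'agreement' = 'agree' (root) + '-ment' (suffix). The suffix is '-ment'.

ment


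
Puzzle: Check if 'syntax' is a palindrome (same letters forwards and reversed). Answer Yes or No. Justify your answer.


Forward: 'syntax'
Reversed: 'xatnys'
They differ.

No


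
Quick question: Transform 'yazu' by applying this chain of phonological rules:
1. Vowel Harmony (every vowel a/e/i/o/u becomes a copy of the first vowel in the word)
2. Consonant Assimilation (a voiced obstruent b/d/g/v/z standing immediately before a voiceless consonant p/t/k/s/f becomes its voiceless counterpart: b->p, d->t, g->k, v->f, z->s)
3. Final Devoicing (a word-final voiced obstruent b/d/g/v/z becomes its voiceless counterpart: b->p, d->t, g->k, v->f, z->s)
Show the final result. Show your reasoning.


Starting form: 'yazu'
Rule 1: Vowel Harmony: all vowels become 'a' (matching first vowel). 'yazu' -> 'yaza'
Rule 2: Consonant Assimilation: no voiced obstruent (b/d/g/v/z) stands immediately before a voiceless consonant (p/t/k/s/f). No change.
Rule 3: Final Devoicing: the word ends in the vowel 'a', not a consonant. No change.
Final form: 'yaza'

yaza


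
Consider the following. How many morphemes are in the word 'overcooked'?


Decomposition: over- (prefix) + cook (root) + -ed (suffix) = 3 morpheme(s)

3 morphemes


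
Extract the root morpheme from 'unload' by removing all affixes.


Remove prefix 'un' from 'unload' to get root 'load'.

load


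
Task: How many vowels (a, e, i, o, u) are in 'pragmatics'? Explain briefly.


Vowels in 'pragmatics': a, a, i = 3 vowels.

3


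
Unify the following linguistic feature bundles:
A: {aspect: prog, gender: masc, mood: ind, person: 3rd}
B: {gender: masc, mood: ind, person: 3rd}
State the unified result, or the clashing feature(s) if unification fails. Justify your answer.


Compare features:
aspect: A=prog vs B=_ -> unified: prog
gender: A=masc vs B=masc -> unified: masc
mood: A=ind vs B=ind -> unified: ind
person: A=3rd vs B=3rd -> unified: 3rd
No clashes found.

Unified: {aspect: prog, gender: masc, mood: ind, person: 3rd}


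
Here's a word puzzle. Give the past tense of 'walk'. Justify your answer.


Apply rule: Add -ed. 'walk' becomes 'walked'.

walked


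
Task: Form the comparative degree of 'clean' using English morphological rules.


Apply comparative formation (add -er): 'clean' -> 'cleaner'.

cleaner


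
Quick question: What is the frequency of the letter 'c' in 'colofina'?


Letter 'c' in 'colofina': found at position(s) 1 = 1 occurrence(s).

1


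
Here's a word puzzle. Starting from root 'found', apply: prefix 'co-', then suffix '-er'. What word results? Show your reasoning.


Step 1: Add prefix 'co-' to 'found' = 'cofound'
Step 2: Add suffix '-er' to 'cofound' = 'cofounder'

cofounder


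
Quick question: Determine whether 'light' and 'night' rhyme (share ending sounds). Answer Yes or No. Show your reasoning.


Rime (stressed vowel + following sounds) of 'light': -ight = /aɪt/
Rime of 'night': -ight = /aɪt/
/aɪt/ and /aɪt/ are the same ending sound, so the words rhyme.

Yes


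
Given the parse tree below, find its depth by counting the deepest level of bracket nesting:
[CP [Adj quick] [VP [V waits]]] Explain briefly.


Count bracket nesting levels:
'[' at pos 0: depth = 1
'[' at pos 4: depth = 2
'[' at pos 16: depth = 2
'[' at pos 20: depth = 3
Maximum depth reached: 3

3


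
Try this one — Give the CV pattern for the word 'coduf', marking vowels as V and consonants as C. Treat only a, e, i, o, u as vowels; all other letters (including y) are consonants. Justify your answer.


Letter mapping: c = C, o = V, d = C, u = V, f = C.

CVCVC


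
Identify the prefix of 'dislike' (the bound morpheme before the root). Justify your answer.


The word 'dislike' = 'dis' (prefix) + 'like' (root). The prefix is 'dis'.

dis


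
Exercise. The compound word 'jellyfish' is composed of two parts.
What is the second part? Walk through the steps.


Split 'jellyfish' into 'jelly' + 'fish'. The second part is 'fish'.

fish


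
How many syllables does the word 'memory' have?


Break 'memory' into syllables: mem-o-ry -> mem | o | ry = 3 syllables

3 syllables


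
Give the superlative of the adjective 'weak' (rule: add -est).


Apply superlative formation (add -est): 'weak' -> 'weakest'.

weakest


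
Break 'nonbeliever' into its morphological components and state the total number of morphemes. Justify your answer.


Step 1: Identify prefix: 'non' (meaning: not)
Step 2: Identify root: 'believe'
Step 3: Identify suffix(es): 'er'
Decomposition: non- (prefix: not) + believe (root) + -er (suffix: one who)
Total morphemes: 3

3 morphemes (non- (prefix: not) + believe (root) + -er (suffix: one who))


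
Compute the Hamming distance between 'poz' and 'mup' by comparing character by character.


Alignment:
Position 1: 'p' vs 'm' = DIFFER
Position 2: 'o' vs 'u' = DIFFER
Position 3: 'z' vs 'p' = DIFFER
Total differences: 3

3


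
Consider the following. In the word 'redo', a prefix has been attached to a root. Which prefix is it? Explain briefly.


The word 'redo' = 're' (prefix) + 'do' (root). The prefix is 're'.

re


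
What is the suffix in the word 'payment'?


The word 'payment' = 'pay' (root) + '-ment' (suffix). The suffix is '-ment'.

ment


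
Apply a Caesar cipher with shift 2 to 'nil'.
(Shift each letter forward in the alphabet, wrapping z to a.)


Shift each letter by 2: n -> p, i -> k, l -> n. Result: 'pkn'.

pkn


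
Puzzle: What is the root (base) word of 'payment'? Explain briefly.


Remove suffix '-ment' from 'payment' to get root 'pay'.

pay


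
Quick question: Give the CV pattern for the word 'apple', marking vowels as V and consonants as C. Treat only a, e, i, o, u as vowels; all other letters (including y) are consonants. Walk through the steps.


Letter mapping: a = V, p = C, p = C, l = C, e = V.

VCCCV


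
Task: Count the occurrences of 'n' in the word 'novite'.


Letter 'n' in 'novite': found at position(s) 1 = 1 occurrence(s).

1


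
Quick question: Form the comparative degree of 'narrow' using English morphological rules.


Apply comparative formation (add -er): 'narrow' -> 'narrower'.

narrower


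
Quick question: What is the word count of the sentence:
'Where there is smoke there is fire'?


Split into words: Where | there | is | smoke | there | is | fire = 7 words.

7


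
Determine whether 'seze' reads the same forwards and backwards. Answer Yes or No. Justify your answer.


Forward: 'seze'
Reversed: 'ezes'
They differ.

No


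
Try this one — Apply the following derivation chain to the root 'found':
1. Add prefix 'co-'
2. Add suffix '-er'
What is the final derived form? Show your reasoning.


Step 1: Add prefix 'co-' to 'found' = 'cofound'
Step 2: Add suffix '-er' to 'cofound' = 'cofounder'

cofounder


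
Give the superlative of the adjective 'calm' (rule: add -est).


Apply superlative formation (add -est): 'calm' -> 'calmest'.

calmest


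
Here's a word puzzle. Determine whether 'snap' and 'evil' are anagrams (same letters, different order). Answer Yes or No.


Sorted letters of 'snap': 'anps'
Sorted letters of 'evil': 'eilv'
They do not match.

No


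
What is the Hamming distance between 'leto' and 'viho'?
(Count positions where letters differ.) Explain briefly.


Alignment:
Position 1: 'l' vs 'v' = DIFFER
Position 2: 'e' vs 'i' = DIFFER
Position 3: 't' vs 'h' = DIFFER
Position 4: 'o' vs 'o' = match
Total differences: 3

3


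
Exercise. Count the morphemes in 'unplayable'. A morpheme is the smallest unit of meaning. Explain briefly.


Decomposition: un- (prefix) + play (root) + -able (suffix) = 3 morpheme(s)

3 morphemes


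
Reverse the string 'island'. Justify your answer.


Reverse 'island' character by character: 'dnalsi'.

dnalsi


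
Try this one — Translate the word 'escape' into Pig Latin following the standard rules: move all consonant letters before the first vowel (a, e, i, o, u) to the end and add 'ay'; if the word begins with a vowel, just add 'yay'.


'escape' starts with a vowel, so add 'yay': 'escapeyay'.

escapeyay


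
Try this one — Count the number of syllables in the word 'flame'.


Break 'flame' into syllables: flame -> flame = 1 syllable

1 syllable


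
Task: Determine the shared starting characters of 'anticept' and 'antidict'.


Compare from the start: 4 characters match: 'anti'. Mismatch at position 5: 'c' vs 'd'.

anti


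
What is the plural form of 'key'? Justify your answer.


Apply rule: Add -s. 'key' becomes 'keys'.

keys


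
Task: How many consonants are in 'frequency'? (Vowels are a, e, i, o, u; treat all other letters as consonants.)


Consonants in 'frequency': f, r, q, n, c, y = 6 consonants.

6


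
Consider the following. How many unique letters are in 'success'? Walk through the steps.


Unique letters in 'success': {c, e, s, u} = 4 distinct letters.

4


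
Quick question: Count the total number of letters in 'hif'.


Spell out 'hif' and number each letter: h(1), i(2), f(3). Total: 3 letters.

3


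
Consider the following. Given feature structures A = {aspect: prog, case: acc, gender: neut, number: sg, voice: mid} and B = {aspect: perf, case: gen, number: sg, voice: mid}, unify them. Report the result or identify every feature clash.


Compare features:
aspect: A=prog vs B=perf -> CLASH
case: A=acc vs B=gen -> CLASH
gender: A=neut vs B=_ -> unified: neut
number: A=sg vs B=sg -> unified: sg
voice: A=mid vs B=mid -> unified: mid
Clashes detected on features 'aspect' (prog vs perf) and 'case' (acc vs gen); unification fails.

CLASH on 'aspect' (prog vs perf) and 'case' (acc vs gen)


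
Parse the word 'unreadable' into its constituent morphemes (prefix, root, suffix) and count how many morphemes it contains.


Step 1: Identify prefix: 'un' (meaning: not/reverse)
Step 2: Identify root: 'read'
Step 3: Identify suffix(es): 'able'
Decomposition: un- (prefix: not/reverse) + read (root) + -able (suffix: capable of)
Total morphemes: 3

3 morphemes (un- (prefix: not/reverse) + read (root) + -able (suffix: capable of))


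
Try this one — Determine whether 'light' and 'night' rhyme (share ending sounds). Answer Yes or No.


Rime (stressed vowel + following sounds) of 'light': -ight = /aɪt/
Rime of 'night': -ight = /aɪt/
/aɪt/ and /aɪt/ are the same ending sound, so the words rhyme.

Yes


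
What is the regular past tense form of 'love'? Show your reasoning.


Apply rule: Add -d (word ends in -e). 'love' becomes 'loved'.

loved


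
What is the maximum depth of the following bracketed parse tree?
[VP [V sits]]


Count bracket nesting levels:
'[' at pos 0: depth = 1
'[' at pos 4: depth = 2
Maximum depth reached: 2

2


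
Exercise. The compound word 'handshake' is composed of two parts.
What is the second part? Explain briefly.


Split 'handshake' into 'hand' + 'shake'. The second part is 'shake'.

shake


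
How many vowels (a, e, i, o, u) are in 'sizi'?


Vowels in 'sizi': i, i = 2 vowels.

2


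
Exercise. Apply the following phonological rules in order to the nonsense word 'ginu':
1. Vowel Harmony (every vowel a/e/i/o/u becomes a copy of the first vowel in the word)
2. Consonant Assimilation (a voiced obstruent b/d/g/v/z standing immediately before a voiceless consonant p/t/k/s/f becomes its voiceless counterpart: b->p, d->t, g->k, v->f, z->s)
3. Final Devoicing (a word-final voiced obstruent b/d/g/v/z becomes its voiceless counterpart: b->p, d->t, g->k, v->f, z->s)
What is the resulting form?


Starting form: 'ginu'
Rule 1: Vowel Harmony: all vowels become 'i' (matching first vowel). 'ginu' -> 'gini'
Rule 2: Consonant Assimilation: no voiced obstruent (b/d/g/v/z) stands immediately before a voiceless consonant (p/t/k/s/f). No change.
Rule 3: Final Devoicing: the word ends in the vowel 'i', not a consonant. No change.
Final form: 'gini'

gini


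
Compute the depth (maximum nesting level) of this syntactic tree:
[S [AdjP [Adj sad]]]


Count bracket nesting levels:
'[' at pos 0: depth = 1
'[' at pos 3: depth = 2
'[' at pos 9: depth = 3
Maximum depth reached: 3

3


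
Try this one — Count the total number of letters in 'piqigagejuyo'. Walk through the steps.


Spell out 'piqigagejuyo' and number each letter: p(1), i(2), q(3), i(4), g(5), a(6), g(7), e(8), j(9), u(10), y(11), o(12). Total: 12 letters.

12


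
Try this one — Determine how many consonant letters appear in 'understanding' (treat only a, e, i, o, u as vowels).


Consonants in 'understanding': n, d, r, s, t, n, d, n, g = 9 consonants.

9


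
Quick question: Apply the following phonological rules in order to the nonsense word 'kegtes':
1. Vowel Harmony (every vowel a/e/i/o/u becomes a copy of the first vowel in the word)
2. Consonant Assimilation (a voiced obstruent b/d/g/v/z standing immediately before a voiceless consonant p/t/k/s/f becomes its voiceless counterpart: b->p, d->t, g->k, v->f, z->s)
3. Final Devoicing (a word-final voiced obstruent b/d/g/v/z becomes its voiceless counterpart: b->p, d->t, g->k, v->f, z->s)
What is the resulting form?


Starting form: 'kegtes'
Rule 1: Vowel Harmony: all vowels already match. No change.
Rule 2: Consonant Assimilation: voiced obstruent before voiceless consonant becomes voiceless ('gt' -> 'kt'). 'kegtes' -> 'kektes'
Rule 3: Final Devoicing: final consonant 's' is not one of the voiced obstruents b/d/g/v/z. No change.
Final form: 'kektes'

kektes


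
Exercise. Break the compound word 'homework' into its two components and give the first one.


Split 'homework' into 'home' + 'work'. The first part is 'home'.

home


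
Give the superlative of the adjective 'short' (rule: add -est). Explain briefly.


Apply superlative formation (add -est): 'short' -> 'shortest'.

shortest


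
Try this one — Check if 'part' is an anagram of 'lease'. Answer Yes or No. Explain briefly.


Sorted letters of 'part': 'aprt'
Sorted letters of 'lease': 'aeels'
They do not match.

No


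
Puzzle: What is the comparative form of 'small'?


Apply comparative formation (add -er): 'small' -> 'smaller'.

smaller


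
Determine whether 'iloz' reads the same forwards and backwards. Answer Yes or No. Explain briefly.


Forward: 'iloz'
Reversed: 'zoli'
They differ.

No


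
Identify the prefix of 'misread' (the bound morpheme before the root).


The word 'misread' = 'mis' (prefix) + 'read' (root). The prefix is 'mis'.

mis


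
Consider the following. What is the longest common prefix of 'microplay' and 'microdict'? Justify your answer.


Compare from the start: 5 characters match: 'micro'. Mismatch at position 6: 'p' vs 'd'.

micro


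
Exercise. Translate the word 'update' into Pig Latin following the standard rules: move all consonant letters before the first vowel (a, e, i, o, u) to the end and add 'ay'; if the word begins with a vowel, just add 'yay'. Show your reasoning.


'update' starts with a vowel, so add 'yay': 'updateyay'.

updateyay


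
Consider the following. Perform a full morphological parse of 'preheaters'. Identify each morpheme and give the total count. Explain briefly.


Step 1: Identify prefix: 'pre' (meaning: before)
Step 2: Identify root: 'heat'
Step 3: Identify suffix(es): 'er, s'
Decomposition: pre- (prefix: before) + heat (root) + -er (suffix: one who) + -s (plural)
Total morphemes: 4

4 morphemes (pre- (prefix: before) + heat (root) + -er (suffix: one who) + -s (plural))


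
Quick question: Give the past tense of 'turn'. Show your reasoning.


Apply rule: Add -ed. 'turn' becomes 'turned'.

turned


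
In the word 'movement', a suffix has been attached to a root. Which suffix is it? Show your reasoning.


The word 'movement' = 'move' (root) + '-ment' (suffix). The suffix is '-ment'.

ment


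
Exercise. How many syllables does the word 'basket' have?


Break 'basket' into syllables: bas-ket -> bas | ket = 2 syllables

2 syllables


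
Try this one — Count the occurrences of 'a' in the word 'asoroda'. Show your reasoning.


Letter 'a' in 'asoroda': found at position(s) 1, 7 = 2 occurrence(s).

2


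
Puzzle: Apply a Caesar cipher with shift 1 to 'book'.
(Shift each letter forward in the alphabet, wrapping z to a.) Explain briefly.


Shift each letter by 1: b -> c, o -> p, o -> p, k -> l. Result: 'cppl'.

cppl


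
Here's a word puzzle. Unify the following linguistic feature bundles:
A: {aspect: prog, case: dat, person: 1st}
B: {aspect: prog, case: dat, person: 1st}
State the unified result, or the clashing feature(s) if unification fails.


Compare features:
aspect: A=prog vs B=prog -> unified: prog
case: A=dat vs B=dat -> unified: dat
person: A=1st vs B=1st -> unified: 1st
No clashes found.

Unified: {aspect: prog, case: dat, person: 1st}


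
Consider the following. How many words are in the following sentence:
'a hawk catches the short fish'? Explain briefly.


Split into words: a | hawk | catches | the | short | fish = 6 words.

6


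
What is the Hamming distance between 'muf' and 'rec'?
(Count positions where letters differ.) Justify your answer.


Alignment:
Position 1: 'm' vs 'r' = DIFFER
Position 2: 'u' vs 'e' = DIFFER
Position 3: 'f' vs 'c' = DIFFER
Total differences: 3

3


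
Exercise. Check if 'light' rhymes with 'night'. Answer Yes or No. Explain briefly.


Rime (stressed vowel + following sounds) of 'light': -ight = /aɪt/
Rime of 'night': -ight = /aɪt/
/aɪt/ and /aɪt/ are the same ending sound, so the words rhyme.

Yes


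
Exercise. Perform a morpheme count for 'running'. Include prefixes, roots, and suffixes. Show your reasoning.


Decomposition: run (root) + -ing (suffix) = 2 morpheme(s)

2 morphemes


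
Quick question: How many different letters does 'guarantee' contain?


Unique letters in 'guarantee': {a, e, g, n, r, t, u} = 7 distinct letters.

7


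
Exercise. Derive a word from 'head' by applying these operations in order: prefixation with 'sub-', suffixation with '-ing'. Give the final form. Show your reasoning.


Step 1: Add prefix 'sub-' to 'head' = 'subhead'
Step 2: Add suffix '-ing' to 'subhead' = 'subheading'

subheading


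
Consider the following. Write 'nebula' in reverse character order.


Reverse 'nebula' character by character: 'aluben'.

aluben


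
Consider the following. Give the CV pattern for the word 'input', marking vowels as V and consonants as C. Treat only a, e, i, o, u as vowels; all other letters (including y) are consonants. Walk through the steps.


Letter mapping: i = V, n = C, p = C, u = V, t = C.

VCCVC


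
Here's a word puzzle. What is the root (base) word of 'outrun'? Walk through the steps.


Remove prefix 'out' from 'outrun' to get root 'run'.

run


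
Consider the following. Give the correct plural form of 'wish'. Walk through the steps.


Apply rule: Add -es (sibilant/fricative ending). 'wish' becomes 'wishes'.

wishes


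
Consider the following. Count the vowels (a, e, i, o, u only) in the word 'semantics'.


Vowels in 'semantics': e, a, i = 3 vowels.

3


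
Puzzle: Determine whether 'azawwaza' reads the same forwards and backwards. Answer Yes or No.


Forward: 'azawwaza'
Reversed: 'azawwaza'
They are identical.

Yes


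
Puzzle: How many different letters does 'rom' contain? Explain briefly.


Unique letters in 'rom': {m, o, r} = 3 distinct letters.

3


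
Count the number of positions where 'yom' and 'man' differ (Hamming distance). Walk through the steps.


Alignment:
Position 1: 'y' vs 'm' = DIFFER
Position 2: 'o' vs 'a' = DIFFER
Position 3: 'm' vs 'n' = DIFFER
Total differences: 3

3


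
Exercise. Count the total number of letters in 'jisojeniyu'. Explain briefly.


Spell out 'jisojeniyu' and number each letter: j(1), i(2), s(3), o(4), j(5), e(6), n(7), i(8), y(9), u(10). Total: 10 letters.

10


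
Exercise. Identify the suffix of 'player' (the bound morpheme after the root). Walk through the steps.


The word 'player' = 'play' (root) + '-er' (suffix). The suffix is '-er'.

er


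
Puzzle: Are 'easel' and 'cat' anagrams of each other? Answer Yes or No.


Sorted letters of 'easel': 'aeels'
Sorted letters of 'cat': 'act'
They do not match.

No


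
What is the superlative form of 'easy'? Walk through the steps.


Apply superlative formation (consonant + y: change y to i, add -est): 'easy' -> 'easiest'.

easiest


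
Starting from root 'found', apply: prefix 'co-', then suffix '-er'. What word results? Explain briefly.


Step 1: Add prefix 'co-' to 'found' = 'cofound'
Step 2: Add suffix '-er' to 'cofound' = 'cofounder'

cofounder


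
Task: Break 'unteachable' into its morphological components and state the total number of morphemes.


Step 1: Identify prefix: 'un' (meaning: not/reverse)
Step 2: Identify root: 'teach'
Step 3: Identify suffix(es): 'able'
Decomposition: un- (prefix: not/reverse) + teach (root) + -able (suffix: capable of)
Total morphemes: 3

3 morphemes (un- (prefix: not/reverse) + teach (root) + -able (suffix: capable of))


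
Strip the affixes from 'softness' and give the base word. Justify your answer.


Remove suffix '-ness' from 'softness' to get root 'soft'.

soft


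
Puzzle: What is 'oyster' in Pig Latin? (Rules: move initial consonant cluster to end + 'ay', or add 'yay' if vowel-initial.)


'oyster' starts with a vowel, so add 'yay': 'oysteryay'.

oysteryay


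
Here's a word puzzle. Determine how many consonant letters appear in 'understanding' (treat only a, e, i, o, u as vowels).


Consonants in 'understanding': n, d, r, s, t, n, d, n, g = 9 consonants.

9


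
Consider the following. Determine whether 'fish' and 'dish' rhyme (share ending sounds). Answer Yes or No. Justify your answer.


Rime (stressed vowel + following sounds) of 'fish': -ish = /ɪʃ/
Rime of 'dish': -ish = /ɪʃ/
/ɪʃ/ and /ɪʃ/ are the same ending sound, so the words rhyme.

Yes


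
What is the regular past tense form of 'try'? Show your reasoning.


Apply rule: Change -y to -ied. 'try' becomes 'tried'.

tried


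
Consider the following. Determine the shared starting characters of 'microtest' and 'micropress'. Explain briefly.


Compare from the start: 5 characters match: 'micro'. Mismatch at position 6: 't' vs 'p'.

micro


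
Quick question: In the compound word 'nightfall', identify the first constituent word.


Split 'nightfall' into 'night' + 'fall'. The first part is 'night'.

night


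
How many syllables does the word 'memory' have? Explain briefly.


Break 'memory' into syllables: mem-o-ry -> mem | o | ry = 3 syllables

3 syllables


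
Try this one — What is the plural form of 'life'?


Apply rule: Change -fe to -ves. 'life' becomes 'lives'.

lives


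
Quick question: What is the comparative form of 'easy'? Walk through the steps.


Apply comparative formation (consonant + y: change y to i, add -er): 'easy' -> 'easier'.

easier


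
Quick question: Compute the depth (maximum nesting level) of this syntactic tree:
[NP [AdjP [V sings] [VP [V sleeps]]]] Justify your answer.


Count bracket nesting levels:
'[' at pos 0: depth = 1
'[' at pos 4: depth = 2
'[' at pos 10: depth = 3
'[' at pos 20: depth = 3
'[' at pos 24: depth = 4
Maximum depth reached: 4

4


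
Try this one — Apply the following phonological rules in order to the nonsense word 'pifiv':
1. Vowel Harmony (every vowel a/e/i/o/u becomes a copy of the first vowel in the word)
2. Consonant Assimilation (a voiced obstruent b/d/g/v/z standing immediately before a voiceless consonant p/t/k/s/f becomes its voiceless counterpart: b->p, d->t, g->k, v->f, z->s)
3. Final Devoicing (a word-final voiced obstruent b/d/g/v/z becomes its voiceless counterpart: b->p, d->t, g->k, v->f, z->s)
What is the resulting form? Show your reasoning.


Starting form: 'pifiv'
Rule 1: Vowel Harmony: all vowels already match. No change.
Rule 2: Consonant Assimilation: no voiced obstruent (b/d/g/v/z) stands immediately before a voiceless consonant (p/t/k/s/f). No change.
Rule 3: Final Devoicing: word-final voiced obstruent 'v' becomes voiceless 'f'. 'pifiv' -> 'pifif'
Final form: 'pifif'

pifif


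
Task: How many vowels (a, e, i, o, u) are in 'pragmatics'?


Vowels in 'pragmatics': a, a, i = 3 vowels.

3


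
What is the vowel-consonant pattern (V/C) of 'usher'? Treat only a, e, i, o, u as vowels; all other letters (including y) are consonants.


Letter mapping: u = V, s = C, h = C, e = V, r = C.

VCCVC


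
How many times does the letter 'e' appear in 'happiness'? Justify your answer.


Letter 'e' in 'happiness': found at position(s) 7 = 1 occurrence(s).

1


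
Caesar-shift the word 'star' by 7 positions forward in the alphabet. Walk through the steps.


Shift each letter by 7: s -> z, t -> a, a -> h, r -> y. Result: 'zahy'.

zahy


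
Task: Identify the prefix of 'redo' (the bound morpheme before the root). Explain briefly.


The word 'redo' = 're' (prefix) + 'do' (root). The prefix is 're'.

re


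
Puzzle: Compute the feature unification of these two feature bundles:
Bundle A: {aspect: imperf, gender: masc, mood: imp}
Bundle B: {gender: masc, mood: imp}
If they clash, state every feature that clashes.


Compare features:
aspect: A=imperf vs B=_ -> unified: imperf
gender: A=masc vs B=masc -> unified: masc
mood: A=imp vs B=imp -> unified: imp
No clashes found.

Unified: {aspect: imperf, gender: masc, mood: imp}


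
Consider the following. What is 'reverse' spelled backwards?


Reverse 'reverse' character by character: 'esrever'.

esrever


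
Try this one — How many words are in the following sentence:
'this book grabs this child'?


Split into words: this | book | grabs | this | child = 5 words.

5


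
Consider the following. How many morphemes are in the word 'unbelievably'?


Decomposition: un- (prefix) + believe (root) + -able (suffix) + -ly (suffix) = 4 morpheme(s)

4 morphemes


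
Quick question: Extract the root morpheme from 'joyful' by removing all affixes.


Remove suffix '-ful' from 'joyful' to get root 'joy'.

joy


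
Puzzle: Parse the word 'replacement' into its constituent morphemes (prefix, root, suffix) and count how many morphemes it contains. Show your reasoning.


Step 1: Identify prefix: 're' (meaning: again)
Step 2: Identify root: 'place'
Step 3: Identify suffix(es): 'ment'
Decomposition: re- (prefix: again) + place (root) + -ment (suffix: action/result)
Total morphemes: 3

3 morphemes (re- (prefix: again) + place (root) + -ment (suffix: action/result))


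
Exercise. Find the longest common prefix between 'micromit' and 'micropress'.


Compare from the start: 5 characters match: 'micro'. Mismatch at position 6: 'm' vs 'p'.

micro


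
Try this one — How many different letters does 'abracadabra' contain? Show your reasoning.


Unique letters in 'abracadabra': {a, b, c, d, r} = 5 distinct letters.

5


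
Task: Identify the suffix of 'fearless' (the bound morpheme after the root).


The word 'fearless' = 'fear' (root) + '-less' (suffix). The suffix is '-less'.

less


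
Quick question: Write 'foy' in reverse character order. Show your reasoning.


Reverse 'foy' character by character: 'yof'.

yof


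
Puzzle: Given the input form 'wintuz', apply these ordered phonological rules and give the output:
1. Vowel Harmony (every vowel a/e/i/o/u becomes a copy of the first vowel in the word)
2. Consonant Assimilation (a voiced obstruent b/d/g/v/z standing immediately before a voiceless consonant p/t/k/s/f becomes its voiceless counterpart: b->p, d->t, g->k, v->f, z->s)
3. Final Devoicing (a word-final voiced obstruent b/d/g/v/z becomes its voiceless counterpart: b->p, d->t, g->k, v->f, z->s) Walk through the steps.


Starting form: 'wintuz'
Rule 1: Vowel Harmony: all vowels become 'i' (matching first vowel). 'wintuz' -> 'wintiz'
Rule 2: Consonant Assimilation: no voiced obstruent (b/d/g/v/z) stands immediately before a voiceless consonant (p/t/k/s/f). No change.
Rule 3: Final Devoicing: word-final voiced obstruent 'z' becomes voiceless 's'. 'wintiz' -> 'wintis'
Final form: 'wintis'

wintis


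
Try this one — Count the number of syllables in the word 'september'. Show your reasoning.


Break 'september' into syllables: sep-tem-ber -> sep | tem | ber = 3 syllables

3 syllables


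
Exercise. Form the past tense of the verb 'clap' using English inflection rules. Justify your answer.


Apply rule: Double final consonant and add -ed. 'clap' becomes 'clapped'.

clapped


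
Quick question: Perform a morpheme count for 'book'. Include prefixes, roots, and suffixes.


Decomposition: book (free morpheme) = 1 morpheme(s)

1 morphemes


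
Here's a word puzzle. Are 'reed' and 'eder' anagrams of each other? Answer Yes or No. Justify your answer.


Sorted letters of 'reed': 'deer'
Sorted letters of 'eder': 'deer'
They match.

Yes


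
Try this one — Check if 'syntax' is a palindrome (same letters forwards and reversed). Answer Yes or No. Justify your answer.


Forward: 'syntax'
Reversed: 'xatnys'
They differ.

No


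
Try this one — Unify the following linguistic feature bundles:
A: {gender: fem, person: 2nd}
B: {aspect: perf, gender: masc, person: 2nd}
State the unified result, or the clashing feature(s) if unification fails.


Compare features:
aspect: A=_ vs B=perf -> unified: perf
gender: A=fem vs B=masc -> CLASH
person: A=2nd vs B=2nd -> unified: 2nd
Clash detected on feature 'gender' (fem vs masc); unification fails.

CLASH on 'gender' (fem vs masc)


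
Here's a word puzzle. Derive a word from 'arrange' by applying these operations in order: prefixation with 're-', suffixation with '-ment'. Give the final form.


Step 1: Add prefix 're-' to 'arrange' = 'rearrange'
Step 2: Add suffix '-ment' to 'rearrange' = 'rearrangement'

rearrangement


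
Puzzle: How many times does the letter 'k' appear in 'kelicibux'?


Letter 'k' in 'kelicibux': found at position(s) 1 = 1 occurrence(s).

1


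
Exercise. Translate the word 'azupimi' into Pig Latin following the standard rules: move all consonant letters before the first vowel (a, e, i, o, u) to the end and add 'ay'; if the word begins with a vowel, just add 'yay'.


'azupimi' starts with a vowel, so add 'yay': 'azupimiyay'.

azupimiyay


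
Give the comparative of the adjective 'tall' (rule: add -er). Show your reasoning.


Apply comparative formation (add -er): 'tall' -> 'taller'.

taller


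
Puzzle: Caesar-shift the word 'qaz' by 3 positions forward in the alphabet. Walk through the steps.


Shift each letter by 3: q -> t, a -> d, z -> c. Result: 'tdc'.

tdc


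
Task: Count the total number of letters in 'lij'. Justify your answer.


Spell out 'lij' and number each letter: l(1), i(2), j(3). Total: 3 letters.

3


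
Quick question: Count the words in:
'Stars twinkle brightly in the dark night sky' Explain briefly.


Split into words: Stars | twinkle | brightly | in | the | dark | night | sky = 8 words.

8


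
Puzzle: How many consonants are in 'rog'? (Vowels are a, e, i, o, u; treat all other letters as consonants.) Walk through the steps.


Consonants in 'rog': r, g = 2 consonants.

2


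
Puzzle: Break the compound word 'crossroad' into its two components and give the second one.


Split 'crossroad' into 'cross' + 'road'. The second part is 'road'.

road


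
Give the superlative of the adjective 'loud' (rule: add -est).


Apply superlative formation (add -est): 'loud' -> 'loudest'.

loudest


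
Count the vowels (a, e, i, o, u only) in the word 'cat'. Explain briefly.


Vowels in 'cat': a = 1 vowels.

1


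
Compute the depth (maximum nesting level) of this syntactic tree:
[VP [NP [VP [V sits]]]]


Count bracket nesting levels:
'[' at pos 0: depth = 1
'[' at pos 4: depth = 2
'[' at pos 8: depth = 3
'[' at pos 12: depth = 4
Maximum depth reached: 4

4


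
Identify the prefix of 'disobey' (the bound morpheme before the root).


The word 'disobey' = 'dis' (prefix) + 'obey' (root). The prefix is 'dis'.

dis


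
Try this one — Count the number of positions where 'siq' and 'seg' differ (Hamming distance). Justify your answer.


Alignment:
Position 1: 's' vs 's' = match
Position 2: 'i' vs 'e' = DIFFER
Position 3: 'q' vs 'g' = DIFFER
Total differences: 2

2


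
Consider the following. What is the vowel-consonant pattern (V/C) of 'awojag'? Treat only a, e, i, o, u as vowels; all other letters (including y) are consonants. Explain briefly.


Letter mapping: a = V, w = C, o = V, j = C, a = V, g = C.

VCVCVC


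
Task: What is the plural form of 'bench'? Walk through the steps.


Apply rule: Add -es (sibilant/fricative ending). 'bench' becomes 'benches'.

benches


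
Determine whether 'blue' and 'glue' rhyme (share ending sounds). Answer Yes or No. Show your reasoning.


Rime (stressed vowel + following sounds) of 'blue': -ue = /uː/
Rime of 'glue': -ue = /uː/
/uː/ and /uː/ are the same ending sound, so the words rhyme.

Yes


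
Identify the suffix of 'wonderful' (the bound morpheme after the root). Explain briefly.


The word 'wonderful' = 'wonder' (root) + '-ful' (suffix). The suffix is '-ful'.

ful


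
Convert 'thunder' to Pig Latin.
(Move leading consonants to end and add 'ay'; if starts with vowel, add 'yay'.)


'thunder': move consonant cluster 'th' to end and add 'ay': 'underthay'.

underthay


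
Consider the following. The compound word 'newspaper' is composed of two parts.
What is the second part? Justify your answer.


Split 'newspaper' into 'news' + 'paper'. The second part is 'paper'.

paper


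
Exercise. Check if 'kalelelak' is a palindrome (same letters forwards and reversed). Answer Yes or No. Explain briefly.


Forward: 'kalelelak'
Reversed: 'kalelelak'
They are identical.

Yes


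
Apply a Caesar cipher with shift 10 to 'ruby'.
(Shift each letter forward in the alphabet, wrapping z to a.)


Shift each letter by 10: r -> b, u -> e, b -> l, y -> i. Result: 'beli'.

beli


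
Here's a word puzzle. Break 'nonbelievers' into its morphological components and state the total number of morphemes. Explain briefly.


Step 1: Identify prefix: 'non' (meaning: not)
Step 2: Identify root: 'believe'
Step 3: Identify suffix(es): 'er, s'
Decomposition: non- (prefix: not) + believe (root) + -er (suffix: one who) + -s (plural)
Total morphemes: 4

4 morphemes (non- (prefix: not) + believe (root) + -er (suffix: one who) + -s (plural))


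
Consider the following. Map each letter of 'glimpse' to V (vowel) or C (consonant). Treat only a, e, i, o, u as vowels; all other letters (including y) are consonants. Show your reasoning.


Letter mapping: g = C, l = C, i = V, m = C, p = C, s = C, e = V.

CCVCCCV


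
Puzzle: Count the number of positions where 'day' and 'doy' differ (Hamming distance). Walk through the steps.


Alignment:
Position 1: 'd' vs 'd' = match
Position 2: 'a' vs 'o' = DIFFER
Position 3: 'y' vs 'y' = match
Total differences: 1

1


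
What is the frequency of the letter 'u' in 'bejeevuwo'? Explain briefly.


Letter 'u' in 'bejeevuwo': found at position(s) 7 = 1 occurrence(s).

1
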